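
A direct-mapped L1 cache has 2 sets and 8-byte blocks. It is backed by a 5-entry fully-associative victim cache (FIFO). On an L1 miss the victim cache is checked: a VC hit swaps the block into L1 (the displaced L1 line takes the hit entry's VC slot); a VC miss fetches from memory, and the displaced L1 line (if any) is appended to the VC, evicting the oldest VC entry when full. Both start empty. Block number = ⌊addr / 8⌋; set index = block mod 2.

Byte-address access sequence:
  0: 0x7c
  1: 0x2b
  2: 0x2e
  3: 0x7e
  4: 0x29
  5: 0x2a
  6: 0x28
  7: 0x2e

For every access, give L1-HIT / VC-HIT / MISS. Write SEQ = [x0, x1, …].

#0 0x7c→b15/s1 MISS; vc=[]
#1 0x2b→b5/s1 MISS; vc=[15]
#2 0x2e→b5/s1 L1-HIT; vc=[15]
#3 0x7e→b15/s1 VC-HIT; vc=[5]
#4 0x29→b5/s1 VC-HIT; vc=[15]
#5 0x2a→b5/s1 L1-HIT; vc=[15]
#6 0x28→b5/s1 L1-HIT; vc=[15]
#7 0x2e→b5/s1 L1-HIT; vc=[15]

SEQ = [MISS, MISS, L1-HIT, VC-HIT, VC-HIT, L1-HIT, L1-HIT, L1-HIT]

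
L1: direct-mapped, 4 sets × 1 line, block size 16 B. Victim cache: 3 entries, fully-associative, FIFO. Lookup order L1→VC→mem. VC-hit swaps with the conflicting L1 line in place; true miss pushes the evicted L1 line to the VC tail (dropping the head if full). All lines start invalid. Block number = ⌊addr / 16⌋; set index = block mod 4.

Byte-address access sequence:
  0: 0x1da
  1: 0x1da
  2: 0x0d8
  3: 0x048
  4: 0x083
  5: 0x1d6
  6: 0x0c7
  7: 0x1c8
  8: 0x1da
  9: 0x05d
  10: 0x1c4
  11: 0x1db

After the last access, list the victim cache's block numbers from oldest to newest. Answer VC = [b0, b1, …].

0: 0x1da (blk 29, set 1) → MISS  vc=[]
1: 0x1da (blk 29, set 1) → L1-HIT  vc=[]
2: 0xd8 (blk 13, set 1) → MISS  vc=[29]
3: 0x48 (blk 4, set 0) → MISS  vc=[29]
4: 0x83 (blk 8, set 0) → MISS  vc=[29, 4]
5: 0x1d6 (blk 29, set 1) → VC-HIT  vc=[13, 4]
6: 0xc7 (blk 12, set 0) → MISS  vc=[13, 4, 8]
7: 0x1c8 (blk 28, set 0) → MISS  vc=[4, 8, 12]
8: 0x1da (blk 29, set 1) → L1-HIT  vc=[4, 8, 12]
9: 0x5d (blk 5, set 1) → MISS  vc=[8, 12, 29]
10: 0x1c4 (blk 28, set 0) → L1-HIT  vc=[8, 12, 29]
11: 0x1db (blk 29, set 1) → VC-HIT  vc=[8, 12, 5]

VC = [8, 12, 5]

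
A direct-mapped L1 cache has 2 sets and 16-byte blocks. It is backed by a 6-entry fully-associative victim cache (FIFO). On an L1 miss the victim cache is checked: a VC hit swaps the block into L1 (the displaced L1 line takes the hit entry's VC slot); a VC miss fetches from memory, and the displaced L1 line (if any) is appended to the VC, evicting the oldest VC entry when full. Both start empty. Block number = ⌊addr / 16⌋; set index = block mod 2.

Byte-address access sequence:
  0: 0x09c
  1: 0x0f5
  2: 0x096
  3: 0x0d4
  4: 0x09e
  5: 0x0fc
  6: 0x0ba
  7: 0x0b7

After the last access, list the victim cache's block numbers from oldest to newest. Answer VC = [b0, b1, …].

VC = [9, 13, 15]

0: 0x9c (blk 9, set 1) → MISS  vc=[]
1: 0xf5 (blk 15, set 1) → MISS  vc=[9]
2: 0x96 (blk 9, set 1) → VC-HIT  vc=[15]
3: 0xd4 (blk 13, set 1) → MISS  vc=[15, 9]
4: 0x9e (blk 9, set 1) → VC-HIT  vc=[15, 13]
5: 0xfc (blk 15, set 1) → VC-HIT  vc=[9, 13]
6: 0xba (blk 11, set 1) → MISS  vc=[9, 13, 15]
7: 0xb7 (blk 11, set 1) → L1-HIT  vc=[9, 13, 15]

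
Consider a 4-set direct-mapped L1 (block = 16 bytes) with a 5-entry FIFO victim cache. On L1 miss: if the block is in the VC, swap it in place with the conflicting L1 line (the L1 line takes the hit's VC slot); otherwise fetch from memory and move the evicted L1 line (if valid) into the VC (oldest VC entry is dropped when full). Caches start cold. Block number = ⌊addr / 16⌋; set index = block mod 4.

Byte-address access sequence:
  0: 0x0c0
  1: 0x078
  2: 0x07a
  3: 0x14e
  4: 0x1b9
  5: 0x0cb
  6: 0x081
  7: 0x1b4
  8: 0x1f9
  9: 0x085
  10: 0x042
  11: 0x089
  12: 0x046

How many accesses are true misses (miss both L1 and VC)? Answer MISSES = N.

MISSES = 7

0: 0xc0 (blk 12, set 0) → MISS  vc=[]
1: 0x78 (blk 7, set 3) → MISS  vc=[]
2: 0x7a (blk 7, set 3) → L1-HIT  vc=[]
3: 0x14e (blk 20, set 0) → MISS  vc=[12]
4: 0x1b9 (blk 27, set 3) → MISS  vc=[12, 7]
5: 0xcb (blk 12, set 0) → VC-HIT  vc=[20, 7]
6: 0x81 (blk 8, set 0) → MISS  vc=[20, 7, 12]
7: 0x1b4 (blk 27, set 3) → L1-HIT  vc=[20, 7, 12]
8: 0x1f9 (blk 31, set 3) → MISS  vc=[20, 7, 12, 27]
9: 0x85 (blk 8, set 0) → L1-HIT  vc=[20, 7, 12, 27]
10: 0x42 (blk 4, set 0) → MISS  vc=[20, 7, 12, 27, 8]
11: 0x89 (blk 8, set 0) → VC-HIT  vc=[20, 7, 12, 27, 4]
12: 0x46 (blk 4, set 0) → VC-HIT  vc=[20, 7, 12, 27, 8]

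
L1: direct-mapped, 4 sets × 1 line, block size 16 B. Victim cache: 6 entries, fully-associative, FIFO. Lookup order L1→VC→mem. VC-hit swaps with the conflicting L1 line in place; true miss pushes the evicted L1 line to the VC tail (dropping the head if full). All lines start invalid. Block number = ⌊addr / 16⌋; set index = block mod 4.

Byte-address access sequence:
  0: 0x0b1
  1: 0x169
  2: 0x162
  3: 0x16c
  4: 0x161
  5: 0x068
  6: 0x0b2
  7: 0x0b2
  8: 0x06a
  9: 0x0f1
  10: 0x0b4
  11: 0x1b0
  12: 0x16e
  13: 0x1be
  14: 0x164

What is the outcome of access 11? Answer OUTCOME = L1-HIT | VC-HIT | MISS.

  [0] addr=0xb1 blk=11 s=3: MISS | VC []
  [1] addr=0x169 blk=22 s=2: MISS | VC []
  [2] addr=0x162 blk=22 s=2: L1-HIT | VC []
  [3] addr=0x16c blk=22 s=2: L1-HIT | VC []
  [4] addr=0x161 blk=22 s=2: L1-HIT | VC []
  [5] addr=0x68 blk=6 s=2: MISS | VC [22]
  [6] addr=0xb2 blk=11 s=3: L1-HIT | VC [22]
  [7] addr=0xb2 blk=11 s=3: L1-HIT | VC [22]
  [8] addr=0x6a blk=6 s=2: L1-HIT | VC [22]
  [9] addr=0xf1 blk=15 s=3: MISS | VC [22, 11]
  [10] addr=0xb4 blk=11 s=3: VC-HIT | VC [22, 15]
  [11] addr=0x1b0 blk=27 s=3: MISS | VC [22, 15, 11]
  [12] addr=0x16e blk=22 s=2: VC-HIT | VC [6, 15, 11]
  [13] addr=0x1be blk=27 s=3: L1-HIT | VC [6, 15, 11]
  [14] addr=0x164 blk=22 s=2: L1-HIT | VC [6, 15, 11]

OUTCOME = MISS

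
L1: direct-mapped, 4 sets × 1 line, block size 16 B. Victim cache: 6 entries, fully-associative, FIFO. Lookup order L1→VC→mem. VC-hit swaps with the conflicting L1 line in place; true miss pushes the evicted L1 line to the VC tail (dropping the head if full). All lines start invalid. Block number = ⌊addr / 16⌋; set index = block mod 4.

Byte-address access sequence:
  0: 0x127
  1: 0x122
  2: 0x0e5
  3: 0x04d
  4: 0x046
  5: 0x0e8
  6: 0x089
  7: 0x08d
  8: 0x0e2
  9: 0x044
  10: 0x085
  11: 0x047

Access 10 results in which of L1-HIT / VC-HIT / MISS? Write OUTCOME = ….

  [0] addr=0x127 blk=18 s=2: MISS | VC []
  [1] addr=0x122 blk=18 s=2: L1-HIT | VC []
  [2] addr=0xe5 blk=14 s=2: MISS | VC [18]
  [3] addr=0x4d blk=4 s=0: MISS | VC [18]
  [4] addr=0x46 blk=4 s=0: L1-HIT | VC [18]
  [5] addr=0xe8 blk=14 s=2: L1-HIT | VC [18]
  [6] addr=0x89 blk=8 s=0: MISS | VC [18, 4]
  [7] addr=0x8d blk=8 s=0: L1-HIT | VC [18, 4]
  [8] addr=0xe2 blk=14 s=2: L1-HIT | VC [18, 4]
  [9] addr=0x44 blk=4 s=0: VC-HIT | VC [18, 8]
  [10] addr=0x85 blk=8 s=0: VC-HIT | VC [18, 4]
  [11] addr=0x47 blk=4 s=0: VC-HIT | VC [18, 8]

OUTCOME = VC-HIT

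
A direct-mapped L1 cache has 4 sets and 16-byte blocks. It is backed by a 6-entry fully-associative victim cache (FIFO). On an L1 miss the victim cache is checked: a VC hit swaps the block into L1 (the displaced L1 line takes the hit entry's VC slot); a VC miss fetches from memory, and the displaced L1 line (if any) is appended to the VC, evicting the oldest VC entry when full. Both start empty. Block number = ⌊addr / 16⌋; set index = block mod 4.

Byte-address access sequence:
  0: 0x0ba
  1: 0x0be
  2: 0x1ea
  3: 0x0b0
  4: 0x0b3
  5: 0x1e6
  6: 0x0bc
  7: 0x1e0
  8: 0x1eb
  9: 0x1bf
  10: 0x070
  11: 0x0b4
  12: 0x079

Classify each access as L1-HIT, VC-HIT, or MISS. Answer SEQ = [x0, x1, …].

#0 0xba→b11/s3 MISS; vc=[]
#1 0xbe→b11/s3 L1-HIT; vc=[]
#2 0x1ea→b30/s2 MISS; vc=[]
#3 0xb0→b11/s3 L1-HIT; vc=[]
#4 0xb3→b11/s3 L1-HIT; vc=[]
#5 0x1e6→b30/s2 L1-HIT; vc=[]
#6 0xbc→b11/s3 L1-HIT; vc=[]
#7 0x1e0→b30/s2 L1-HIT; vc=[]
#8 0x1eb→b30/s2 L1-HIT; vc=[]
#9 0x1bf→b27/s3 MISS; vc=[11]
#10 0x70→b7/s3 MISS; vc=[11,27]
#11 0xb4→b11/s3 VC-HIT; vc=[7,27]
#12 0x79→b7/s3 VC-HIT; vc=[11,27]

SEQ = [MISS, L1-HIT, MISS, L1-HIT, L1-HIT, L1-HIT, L1-HIT, L1-HIT, L1-HIT, MISS, MISS, VC-HIT, VC-HIT]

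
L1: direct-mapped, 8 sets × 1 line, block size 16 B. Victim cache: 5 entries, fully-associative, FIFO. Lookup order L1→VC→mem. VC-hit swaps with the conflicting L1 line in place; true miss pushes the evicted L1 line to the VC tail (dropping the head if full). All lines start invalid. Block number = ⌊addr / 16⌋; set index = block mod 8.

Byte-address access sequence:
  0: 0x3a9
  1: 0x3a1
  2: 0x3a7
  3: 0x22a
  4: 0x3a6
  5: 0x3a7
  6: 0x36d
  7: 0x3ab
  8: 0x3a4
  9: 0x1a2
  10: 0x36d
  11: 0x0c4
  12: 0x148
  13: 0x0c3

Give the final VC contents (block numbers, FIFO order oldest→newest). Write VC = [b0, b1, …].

VC = [34, 58, 20]

  [0] addr=0x3a9 blk=58 s=2: MISS | VC []
  [1] addr=0x3a1 blk=58 s=2: L1-HIT | VC []
  [2] addr=0x3a7 blk=58 s=2: L1-HIT | VC []
  [3] addr=0x22a blk=34 s=2: MISS | VC [58]
  [4] addr=0x3a6 blk=58 s=2: VC-HIT | VC [34]
  [5] addr=0x3a7 blk=58 s=2: L1-HIT | VC [34]
  [6] addr=0x36d blk=54 s=6: MISS | VC [34]
  [7] addr=0x3ab blk=58 s=2: L1-HIT | VC [34]
  [8] addr=0x3a4 blk=58 s=2: L1-HIT | VC [34]
  [9] addr=0x1a2 blk=26 s=2: MISS | VC [34, 58]
  [10] addr=0x36d blk=54 s=6: L1-HIT | VC [34, 58]
  [11] addr=0xc4 blk=12 s=4: MISS | VC [34, 58]
  [12] addr=0x148 blk=20 s=4: MISS | VC [34, 58, 12]
  [13] addr=0xc3 blk=12 s=4: VC-HIT | VC [34, 58, 20]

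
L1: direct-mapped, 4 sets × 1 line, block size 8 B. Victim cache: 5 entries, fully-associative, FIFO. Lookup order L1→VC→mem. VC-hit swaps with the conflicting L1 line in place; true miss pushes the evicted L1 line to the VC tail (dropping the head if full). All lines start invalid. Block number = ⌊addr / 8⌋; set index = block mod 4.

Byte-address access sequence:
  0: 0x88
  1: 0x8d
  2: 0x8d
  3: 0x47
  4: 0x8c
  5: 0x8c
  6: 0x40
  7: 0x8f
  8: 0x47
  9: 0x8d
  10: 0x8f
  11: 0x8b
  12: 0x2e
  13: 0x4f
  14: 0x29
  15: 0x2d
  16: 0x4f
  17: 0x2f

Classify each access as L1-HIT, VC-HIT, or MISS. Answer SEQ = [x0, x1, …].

#0 0x88→b17/s1 MISS; vc=[]
#1 0x8d→b17/s1 L1-HIT; vc=[]
#2 0x8d→b17/s1 L1-HIT; vc=[]
#3 0x47→b8/s0 MISS; vc=[]
#4 0x8c→b17/s1 L1-HIT; vc=[]
#5 0x8c→b17/s1 L1-HIT; vc=[]
#6 0x40→b8/s0 L1-HIT; vc=[]
#7 0x8f→b17/s1 L1-HIT; vc=[]
#8 0x47→b8/s0 L1-HIT; vc=[]
#9 0x8d→b17/s1 L1-HIT; vc=[]
#10 0x8f→b17/s1 L1-HIT; vc=[]
#11 0x8b→b17/s1 L1-HIT; vc=[]
#12 0x2e→b5/s1 MISS; vc=[17]
#13 0x4f→b9/s1 MISS; vc=[17,5]
#14 0x29→b5/s1 VC-HIT; vc=[17,9]
#15 0x2d→b5/s1 L1-HIT; vc=[17,9]
#16 0x4f→b9/s1 VC-HIT; vc=[17,5]
#17 0x2f→b5/s1 VC-HIT; vc=[17,9]

SEQ = [MISS, L1-HIT, L1-HIT, MISS, L1-HIT, L1-HIT, L1-HIT, L1-HIT, L1-HIT, L1-HIT, L1-HIT, L1-HIT, MISS, MISS, VC-HIT, L1-HIT, VC-HIT, VC-HIT]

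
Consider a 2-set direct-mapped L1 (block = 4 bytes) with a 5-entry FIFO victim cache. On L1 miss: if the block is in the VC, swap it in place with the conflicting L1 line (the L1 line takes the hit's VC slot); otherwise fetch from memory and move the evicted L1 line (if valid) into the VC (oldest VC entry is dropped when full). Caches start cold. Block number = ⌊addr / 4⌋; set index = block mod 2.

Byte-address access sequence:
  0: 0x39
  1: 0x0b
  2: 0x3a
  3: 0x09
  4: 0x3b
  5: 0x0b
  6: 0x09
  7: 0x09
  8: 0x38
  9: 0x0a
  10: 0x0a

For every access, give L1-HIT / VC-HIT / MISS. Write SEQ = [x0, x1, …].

SEQ = [MISS, MISS, VC-HIT, VC-HIT, VC-HIT, VC-HIT, L1-HIT, L1-HIT, VC-HIT, VC-HIT, L1-HIT]

#0 0x39→b14/s0 MISS; vc=[]
#1 0xb→b2/s0 MISS; vc=[14]
#2 0x3a→b14/s0 VC-HIT; vc=[2]
#3 0x9→b2/s0 VC-HIT; vc=[14]
#4 0x3b→b14/s0 VC-HIT; vc=[2]
#5 0xb→b2/s0 VC-HIT; vc=[14]
#6 0x9→b2/s0 L1-HIT; vc=[14]
#7 0x9→b2/s0 L1-HIT; vc=[14]
#8 0x38→b14/s0 VC-HIT; vc=[2]
#9 0xa→b2/s0 VC-HIT; vc=[14]
#10 0xa→b2/s0 L1-HIT; vc=[14]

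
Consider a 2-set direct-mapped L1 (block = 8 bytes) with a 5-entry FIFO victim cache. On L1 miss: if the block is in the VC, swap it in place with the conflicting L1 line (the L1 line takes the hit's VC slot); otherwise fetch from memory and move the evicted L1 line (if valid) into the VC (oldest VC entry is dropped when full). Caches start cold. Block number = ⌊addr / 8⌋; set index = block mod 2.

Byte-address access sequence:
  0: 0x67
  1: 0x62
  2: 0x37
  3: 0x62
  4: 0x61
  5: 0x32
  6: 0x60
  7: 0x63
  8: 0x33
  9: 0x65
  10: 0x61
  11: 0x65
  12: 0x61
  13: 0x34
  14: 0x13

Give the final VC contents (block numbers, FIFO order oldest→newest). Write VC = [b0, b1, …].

VC = [12, 6]

0: 0x67 (blk 12, set 0) → MISS  vc=[]
1: 0x62 (blk 12, set 0) → L1-HIT  vc=[]
2: 0x37 (blk 6, set 0) → MISS  vc=[12]
3: 0x62 (blk 12, set 0) → VC-HIT  vc=[6]
4: 0x61 (blk 12, set 0) → L1-HIT  vc=[6]
5: 0x32 (blk 6, set 0) → VC-HIT  vc=[12]
6: 0x60 (blk 12, set 0) → VC-HIT  vc=[6]
7: 0x63 (blk 12, set 0) → L1-HIT  vc=[6]
8: 0x33 (blk 6, set 0) → VC-HIT  vc=[12]
9: 0x65 (blk 12, set 0) → VC-HIT  vc=[6]
10: 0x61 (blk 12, set 0) → L1-HIT  vc=[6]
11: 0x65 (blk 12, set 0) → L1-HIT  vc=[6]
12: 0x61 (blk 12, set 0) → L1-HIT  vc=[6]
13: 0x34 (blk 6, set 0) → VC-HIT  vc=[12]
14: 0x13 (blk 2, set 0) → MISS  vc=[12, 6]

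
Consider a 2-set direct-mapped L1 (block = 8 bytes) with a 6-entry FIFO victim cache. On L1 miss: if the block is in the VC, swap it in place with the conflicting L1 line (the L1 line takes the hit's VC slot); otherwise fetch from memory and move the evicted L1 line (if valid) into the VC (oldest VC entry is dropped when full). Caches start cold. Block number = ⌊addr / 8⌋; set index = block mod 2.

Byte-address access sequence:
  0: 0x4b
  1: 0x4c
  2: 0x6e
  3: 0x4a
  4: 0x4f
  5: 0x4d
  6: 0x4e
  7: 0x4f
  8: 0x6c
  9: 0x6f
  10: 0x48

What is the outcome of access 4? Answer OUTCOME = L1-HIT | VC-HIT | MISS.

0: 0x4b (blk 9, set 1) → MISS  vc=[]
1: 0x4c (blk 9, set 1) → L1-HIT  vc=[]
2: 0x6e (blk 13, set 1) → MISS  vc=[9]
3: 0x4a (blk 9, set 1) → VC-HIT  vc=[13]
4: 0x4f (blk 9, set 1) → L1-HIT  vc=[13]
5: 0x4d (blk 9, set 1) → L1-HIT  vc=[13]
6: 0x4e (blk 9, set 1) → L1-HIT  vc=[13]
7: 0x4f (blk 9, set 1) → L1-HIT  vc=[13]
8: 0x6c (blk 13, set 1) → VC-HIT  vc=[9]
9: 0x6f (blk 13, set 1) → L1-HIT  vc=[9]
10: 0x48 (blk 9, set 1) → VC-HIT  vc=[13]

OUTCOME = L1-HIT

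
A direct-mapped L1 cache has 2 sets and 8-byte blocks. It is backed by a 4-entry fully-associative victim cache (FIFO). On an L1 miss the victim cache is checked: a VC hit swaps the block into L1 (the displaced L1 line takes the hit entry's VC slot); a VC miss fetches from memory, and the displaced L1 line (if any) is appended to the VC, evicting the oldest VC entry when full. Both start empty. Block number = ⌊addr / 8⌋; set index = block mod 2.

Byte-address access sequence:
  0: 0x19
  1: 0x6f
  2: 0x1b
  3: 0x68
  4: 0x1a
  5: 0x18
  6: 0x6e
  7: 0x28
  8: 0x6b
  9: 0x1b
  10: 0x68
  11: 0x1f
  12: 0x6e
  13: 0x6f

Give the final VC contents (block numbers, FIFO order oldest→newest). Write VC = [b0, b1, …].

VC = [3, 5]

#0 0x19→b3/s1 MISS; vc=[]
#1 0x6f→b13/s1 MISS; vc=[3]
#2 0x1b→b3/s1 VC-HIT; vc=[13]
#3 0x68→b13/s1 VC-HIT; vc=[3]
#4 0x1a→b3/s1 VC-HIT; vc=[13]
#5 0x18→b3/s1 L1-HIT; vc=[13]
#6 0x6e→b13/s1 VC-HIT; vc=[3]
#7 0x28→b5/s1 MISS; vc=[3,13]
#8 0x6b→b13/s1 VC-HIT; vc=[3,5]
#9 0x1b→b3/s1 VC-HIT; vc=[13,5]
#10 0x68→b13/s1 VC-HIT; vc=[3,5]
#11 0x1f→b3/s1 VC-HIT; vc=[13,5]
#12 0x6e→b13/s1 VC-HIT; vc=[3,5]
#13 0x6f→b13/s1 L1-HIT; vc=[3,5]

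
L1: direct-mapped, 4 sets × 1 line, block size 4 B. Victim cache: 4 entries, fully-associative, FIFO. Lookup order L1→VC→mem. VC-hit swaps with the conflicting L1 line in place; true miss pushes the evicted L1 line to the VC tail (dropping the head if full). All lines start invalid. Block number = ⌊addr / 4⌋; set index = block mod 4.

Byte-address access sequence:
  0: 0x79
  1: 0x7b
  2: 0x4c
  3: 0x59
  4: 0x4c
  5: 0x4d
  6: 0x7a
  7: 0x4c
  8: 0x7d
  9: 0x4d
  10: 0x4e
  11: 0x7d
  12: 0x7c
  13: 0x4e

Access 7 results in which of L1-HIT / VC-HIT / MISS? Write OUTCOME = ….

OUTCOME = L1-HIT

#0 0x79→b30/s2 MISS; vc=[]
#1 0x7b→b30/s2 L1-HIT; vc=[]
#2 0x4c→b19/s3 MISS; vc=[]
#3 0x59→b22/s2 MISS; vc=[30]
#4 0x4c→b19/s3 L1-HIT; vc=[30]
#5 0x4d→b19/s3 L1-HIT; vc=[30]
#6 0x7a→b30/s2 VC-HIT; vc=[22]
#7 0x4c→b19/s3 L1-HIT; vc=[22]
#8 0x7d→b31/s3 MISS; vc=[22,19]
#9 0x4d→b19/s3 VC-HIT; vc=[22,31]
#10 0x4e→b19/s3 L1-HIT; vc=[22,31]
#11 0x7d→b31/s3 VC-HIT; vc=[22,19]
#12 0x7c→b31/s3 L1-HIT; vc=[22,19]
#13 0x4e→b19/s3 VC-HIT; vc=[22,31]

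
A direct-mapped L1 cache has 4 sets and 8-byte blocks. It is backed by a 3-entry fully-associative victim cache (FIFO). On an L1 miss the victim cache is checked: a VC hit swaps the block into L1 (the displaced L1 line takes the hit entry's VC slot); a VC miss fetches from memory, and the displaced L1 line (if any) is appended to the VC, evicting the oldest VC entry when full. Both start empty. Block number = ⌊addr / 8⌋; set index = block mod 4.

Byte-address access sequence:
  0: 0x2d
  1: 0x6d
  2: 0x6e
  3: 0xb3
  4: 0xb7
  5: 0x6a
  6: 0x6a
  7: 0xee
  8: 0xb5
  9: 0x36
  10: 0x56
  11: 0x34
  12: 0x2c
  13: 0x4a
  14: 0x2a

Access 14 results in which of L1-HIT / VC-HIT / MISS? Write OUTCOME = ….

OUTCOME = VC-HIT

  [0] addr=0x2d blk=5 s=1: MISS | VC []
  [1] addr=0x6d blk=13 s=1: MISS | VC [5]
  [2] addr=0x6e blk=13 s=1: L1-HIT | VC [5]
  [3] addr=0xb3 blk=22 s=2: MISS | VC [5]
  [4] addr=0xb7 blk=22 s=2: L1-HIT | VC [5]
  [5] addr=0x6a blk=13 s=1: L1-HIT | VC [5]
  [6] addr=0x6a blk=13 s=1: L1-HIT | VC [5]
  [7] addr=0xee blk=29 s=1: MISS | VC [5, 13]
  [8] addr=0xb5 blk=22 s=2: L1-HIT | VC [5, 13]
  [9] addr=0x36 blk=6 s=2: MISS | VC [5, 13, 22]
  [10] addr=0x56 blk=10 s=2: MISS | VC [13, 22, 6]
  [11] addr=0x34 blk=6 s=2: VC-HIT | VC [13, 22, 10]
  [12] addr=0x2c blk=5 s=1: MISS | VC [22, 10, 29]
  [13] addr=0x4a blk=9 s=1: MISS | VC [10, 29, 5]
  [14] addr=0x2a blk=5 s=1: VC-HIT | VC [10, 29, 9]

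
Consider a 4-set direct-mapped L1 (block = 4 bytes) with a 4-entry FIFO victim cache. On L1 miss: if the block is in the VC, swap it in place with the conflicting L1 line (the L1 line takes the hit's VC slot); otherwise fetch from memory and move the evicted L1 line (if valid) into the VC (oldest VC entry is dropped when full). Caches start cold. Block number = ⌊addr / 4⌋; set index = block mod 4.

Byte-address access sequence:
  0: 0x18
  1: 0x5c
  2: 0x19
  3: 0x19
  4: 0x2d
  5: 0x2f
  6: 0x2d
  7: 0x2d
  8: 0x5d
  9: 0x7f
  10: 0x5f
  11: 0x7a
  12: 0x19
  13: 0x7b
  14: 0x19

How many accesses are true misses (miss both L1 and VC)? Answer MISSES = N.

  [0] addr=0x18 blk=6 s=2: MISS | VC []
  [1] addr=0x5c blk=23 s=3: MISS | VC []
  [2] addr=0x19 blk=6 s=2: L1-HIT | VC []
  [3] addr=0x19 blk=6 s=2: L1-HIT | VC []
  [4] addr=0x2d blk=11 s=3: MISS | VC [23]
  [5] addr=0x2f blk=11 s=3: L1-HIT | VC [23]
  [6] addr=0x2d blk=11 s=3: L1-HIT | VC [23]
  [7] addr=0x2d blk=11 s=3: L1-HIT | VC [23]
  [8] addr=0x5d blk=23 s=3: VC-HIT | VC [11]
  [9] addr=0x7f blk=31 s=3: MISS | VC [11, 23]
  [10] addr=0x5f blk=23 s=3: VC-HIT | VC [11, 31]
  [11] addr=0x7a blk=30 s=2: MISS | VC [11, 31, 6]
  [12] addr=0x19 blk=6 s=2: VC-HIT | VC [11, 31, 30]
  [13] addr=0x7b blk=30 s=2: VC-HIT | VC [11, 31, 6]
  [14] addr=0x19 blk=6 s=2: VC-HIT | VC [11, 31, 30]

MISSES = 5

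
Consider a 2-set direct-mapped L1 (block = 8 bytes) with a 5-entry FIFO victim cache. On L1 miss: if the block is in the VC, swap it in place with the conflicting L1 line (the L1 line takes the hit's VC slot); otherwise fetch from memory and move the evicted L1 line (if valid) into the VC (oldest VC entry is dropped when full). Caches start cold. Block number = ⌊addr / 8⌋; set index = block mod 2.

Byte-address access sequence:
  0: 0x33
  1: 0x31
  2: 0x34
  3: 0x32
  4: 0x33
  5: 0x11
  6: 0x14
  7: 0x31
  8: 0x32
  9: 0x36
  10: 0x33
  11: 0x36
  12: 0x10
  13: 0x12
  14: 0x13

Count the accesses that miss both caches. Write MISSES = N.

MISSES = 2

#0 0x33→b6/s0 MISS; vc=[]
#1 0x31→b6/s0 L1-HIT; vc=[]
#2 0x34→b6/s0 L1-HIT; vc=[]
#3 0x32→b6/s0 L1-HIT; vc=[]
#4 0x33→b6/s0 L1-HIT; vc=[]
#5 0x11→b2/s0 MISS; vc=[6]
#6 0x14→b2/s0 L1-HIT; vc=[6]
#7 0x31→b6/s0 VC-HIT; vc=[2]
#8 0x32→b6/s0 L1-HIT; vc=[2]
#9 0x36→b6/s0 L1-HIT; vc=[2]
#10 0x33→b6/s0 L1-HIT; vc=[2]
#11 0x36→b6/s0 L1-HIT; vc=[2]
#12 0x10→b2/s0 VC-HIT; vc=[6]
#13 0x12→b2/s0 L1-HIT; vc=[6]
#14 0x13→b2/s0 L1-HIT; vc=[6]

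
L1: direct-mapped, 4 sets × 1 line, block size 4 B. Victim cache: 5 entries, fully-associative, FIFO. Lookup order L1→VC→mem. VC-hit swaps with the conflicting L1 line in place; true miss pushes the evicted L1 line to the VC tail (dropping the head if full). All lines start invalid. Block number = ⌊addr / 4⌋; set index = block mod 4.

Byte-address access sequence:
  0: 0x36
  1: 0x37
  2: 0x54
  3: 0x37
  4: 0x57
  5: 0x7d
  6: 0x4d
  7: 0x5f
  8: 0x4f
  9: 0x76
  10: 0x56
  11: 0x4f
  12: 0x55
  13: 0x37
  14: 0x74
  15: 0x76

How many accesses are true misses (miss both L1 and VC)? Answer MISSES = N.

MISSES = 6

0: 0x36 (blk 13, set 1) → MISS  vc=[]
1: 0x37 (blk 13, set 1) → L1-HIT  vc=[]
2: 0x54 (blk 21, set 1) → MISS  vc=[13]
3: 0x37 (blk 13, set 1) → VC-HIT  vc=[21]
4: 0x57 (blk 21, set 1) → VC-HIT  vc=[13]
5: 0x7d (blk 31, set 3) → MISS  vc=[13]
6: 0x4d (blk 19, set 3) → MISS  vc=[13, 31]
7: 0x5f (blk 23, set 3) → MISS  vc=[13, 31, 19]
8: 0x4f (blk 19, set 3) → VC-HIT  vc=[13, 31, 23]
9: 0x76 (blk 29, set 1) → MISS  vc=[13, 31, 23, 21]
10: 0x56 (blk 21, set 1) → VC-HIT  vc=[13, 31, 23, 29]
11: 0x4f (blk 19, set 3) → L1-HIT  vc=[13, 31, 23, 29]
12: 0x55 (blk 21, set 1) → L1-HIT  vc=[13, 31, 23, 29]
13: 0x37 (blk 13, set 1) → VC-HIT  vc=[21, 31, 23, 29]
14: 0x74 (blk 29, set 1) → VC-HIT  vc=[21, 31, 23, 13]
15: 0x76 (blk 29, set 1) → L1-HIT  vc=[21, 31, 23, 13]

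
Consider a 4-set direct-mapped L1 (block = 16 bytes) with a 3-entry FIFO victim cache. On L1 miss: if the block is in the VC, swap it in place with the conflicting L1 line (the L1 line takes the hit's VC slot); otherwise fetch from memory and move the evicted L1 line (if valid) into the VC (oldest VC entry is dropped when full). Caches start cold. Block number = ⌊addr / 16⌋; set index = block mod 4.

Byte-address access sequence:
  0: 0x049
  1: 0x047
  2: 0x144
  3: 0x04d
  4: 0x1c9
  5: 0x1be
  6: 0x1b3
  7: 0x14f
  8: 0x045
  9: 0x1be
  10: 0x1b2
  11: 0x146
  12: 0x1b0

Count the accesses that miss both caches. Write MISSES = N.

MISSES = 4

  [0] addr=0x49 blk=4 s=0: MISS | VC []
  [1] addr=0x47 blk=4 s=0: L1-HIT | VC []
  [2] addr=0x144 blk=20 s=0: MISS | VC [4]
  [3] addr=0x4d blk=4 s=0: VC-HIT | VC [20]
  [4] addr=0x1c9 blk=28 s=0: MISS | VC [20, 4]
  [5] addr=0x1be blk=27 s=3: MISS | VC [20, 4]
  [6] addr=0x1b3 blk=27 s=3: L1-HIT | VC [20, 4]
  [7] addr=0x14f blk=20 s=0: VC-HIT | VC [28, 4]
  [8] addr=0x45 blk=4 s=0: VC-HIT | VC [28, 20]
  [9] addr=0x1be blk=27 s=3: L1-HIT | VC [28, 20]
  [10] addr=0x1b2 blk=27 s=3: L1-HIT | VC [28, 20]
  [11] addr=0x146 blk=20 s=0: VC-HIT | VC [28, 4]
  [12] addr=0x1b0 blk=27 s=3: L1-HIT | VC [28, 4]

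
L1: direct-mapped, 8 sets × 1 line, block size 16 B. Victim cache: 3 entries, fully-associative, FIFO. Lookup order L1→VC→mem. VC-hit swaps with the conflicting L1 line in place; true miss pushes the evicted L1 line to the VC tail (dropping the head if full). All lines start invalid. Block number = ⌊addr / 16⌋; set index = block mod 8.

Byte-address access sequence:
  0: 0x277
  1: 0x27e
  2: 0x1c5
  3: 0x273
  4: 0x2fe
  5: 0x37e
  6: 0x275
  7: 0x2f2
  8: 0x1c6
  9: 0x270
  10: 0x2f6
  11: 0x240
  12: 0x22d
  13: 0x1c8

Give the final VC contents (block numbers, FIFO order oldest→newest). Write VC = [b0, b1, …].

  [0] addr=0x277 blk=39 s=7: MISS | VC []
  [1] addr=0x27e blk=39 s=7: L1-HIT | VC []
  [2] addr=0x1c5 blk=28 s=4: MISS | VC []
  [3] addr=0x273 blk=39 s=7: L1-HIT | VC []
  [4] addr=0x2fe blk=47 s=7: MISS | VC [39]
  [5] addr=0x37e blk=55 s=7: MISS | VC [39, 47]
  [6] addr=0x275 blk=39 s=7: VC-HIT | VC [55, 47]
  [7] addr=0x2f2 blk=47 s=7: VC-HIT | VC [55, 39]
  [8] addr=0x1c6 blk=28 s=4: L1-HIT | VC [55, 39]
  [9] addr=0x270 blk=39 s=7: VC-HIT | VC [55, 47]
  [10] addr=0x2f6 blk=47 s=7: VC-HIT | VC [55, 39]
  [11] addr=0x240 blk=36 s=4: MISS | VC [55, 39, 28]
  [12] addr=0x22d blk=34 s=2: MISS | VC [55, 39, 28]
  [13] addr=0x1c8 blk=28 s=4: VC-HIT | VC [55, 39, 36]

VC = [55, 39, 36]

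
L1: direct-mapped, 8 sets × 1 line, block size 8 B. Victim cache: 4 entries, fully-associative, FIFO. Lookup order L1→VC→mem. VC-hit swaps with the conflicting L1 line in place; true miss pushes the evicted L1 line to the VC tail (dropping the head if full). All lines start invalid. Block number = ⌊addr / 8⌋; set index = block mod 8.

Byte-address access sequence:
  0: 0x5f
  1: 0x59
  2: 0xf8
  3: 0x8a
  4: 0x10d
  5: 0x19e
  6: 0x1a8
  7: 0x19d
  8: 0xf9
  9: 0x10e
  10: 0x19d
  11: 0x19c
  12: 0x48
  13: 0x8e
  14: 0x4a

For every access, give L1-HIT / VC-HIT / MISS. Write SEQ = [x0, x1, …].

#0 0x5f→b11/s3 MISS; vc=[]
#1 0x59→b11/s3 L1-HIT; vc=[]
#2 0xf8→b31/s7 MISS; vc=[]
#3 0x8a→b17/s1 MISS; vc=[]
#4 0x10d→b33/s1 MISS; vc=[17]
#5 0x19e→b51/s3 MISS; vc=[17,11]
#6 0x1a8→b53/s5 MISS; vc=[17,11]
#7 0x19d→b51/s3 L1-HIT; vc=[17,11]
#8 0xf9→b31/s7 L1-HIT; vc=[17,11]
#9 0x10e→b33/s1 L1-HIT; vc=[17,11]
#10 0x19d→b51/s3 L1-HIT; vc=[17,11]
#11 0x19c→b51/s3 L1-HIT; vc=[17,11]
#12 0x48→b9/s1 MISS; vc=[17,11,33]
#13 0x8e→b17/s1 VC-HIT; vc=[9,11,33]
#14 0x4a→b9/s1 VC-HIT; vc=[17,11,33]

SEQ = [MISS, L1-HIT, MISS, MISS, MISS, MISS, MISS, L1-HIT, L1-HIT, L1-HIT, L1-HIT, L1-HIT, MISS, VC-HIT, VC-HIT]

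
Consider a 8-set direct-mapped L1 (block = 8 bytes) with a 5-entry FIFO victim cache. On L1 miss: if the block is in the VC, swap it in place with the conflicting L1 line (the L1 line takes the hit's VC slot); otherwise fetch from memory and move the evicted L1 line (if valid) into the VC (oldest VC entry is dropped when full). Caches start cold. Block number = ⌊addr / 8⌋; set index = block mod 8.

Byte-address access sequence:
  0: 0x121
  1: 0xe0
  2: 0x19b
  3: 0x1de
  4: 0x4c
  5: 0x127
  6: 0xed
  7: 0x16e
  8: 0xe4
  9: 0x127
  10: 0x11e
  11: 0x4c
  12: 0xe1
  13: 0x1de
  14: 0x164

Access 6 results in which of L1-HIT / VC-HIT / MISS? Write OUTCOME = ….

0: 0x121 (blk 36, set 4) → MISS  vc=[]
1: 0xe0 (blk 28, set 4) → MISS  vc=[36]
2: 0x19b (blk 51, set 3) → MISS  vc=[36]
3: 0x1de (blk 59, set 3) → MISS  vc=[36, 51]
4: 0x4c (blk 9, set 1) → MISS  vc=[36, 51]
5: 0x127 (blk 36, set 4) → VC-HIT  vc=[28, 51]
6: 0xed (blk 29, set 5) → MISS  vc=[28, 51]
7: 0x16e (blk 45, set 5) → MISS  vc=[28, 51, 29]
8: 0xe4 (blk 28, set 4) → VC-HIT  vc=[36, 51, 29]
9: 0x127 (blk 36, set 4) → VC-HIT  vc=[28, 51, 29]
10: 0x11e (blk 35, set 3) → MISS  vc=[28, 51, 29, 59]
11: 0x4c (blk 9, set 1) → L1-HIT  vc=[28, 51, 29, 59]
12: 0xe1 (blk 28, set 4) → VC-HIT  vc=[36, 51, 29, 59]
13: 0x1de (blk 59, set 3) → VC-HIT  vc=[36, 51, 29, 35]
14: 0x164 (blk 44, set 4) → MISS  vc=[36, 51, 29, 35, 28]

OUTCOME = MISS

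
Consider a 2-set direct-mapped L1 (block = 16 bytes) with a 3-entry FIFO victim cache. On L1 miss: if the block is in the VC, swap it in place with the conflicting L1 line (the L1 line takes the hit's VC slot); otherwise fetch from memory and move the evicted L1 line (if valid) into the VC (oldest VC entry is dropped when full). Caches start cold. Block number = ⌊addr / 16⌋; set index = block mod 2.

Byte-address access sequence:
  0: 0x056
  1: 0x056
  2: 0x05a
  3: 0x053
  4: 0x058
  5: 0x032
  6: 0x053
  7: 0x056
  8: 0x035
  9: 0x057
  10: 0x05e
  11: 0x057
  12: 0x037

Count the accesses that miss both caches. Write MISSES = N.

0: 0x56 (blk 5, set 1) → MISS  vc=[]
1: 0x56 (blk 5, set 1) → L1-HIT  vc=[]
2: 0x5a (blk 5, set 1) → L1-HIT  vc=[]
3: 0x53 (blk 5, set 1) → L1-HIT  vc=[]
4: 0x58 (blk 5, set 1) → L1-HIT  vc=[]
5: 0x32 (blk 3, set 1) → MISS  vc=[5]
6: 0x53 (blk 5, set 1) → VC-HIT  vc=[3]
7: 0x56 (blk 5, set 1) → L1-HIT  vc=[3]
8: 0x35 (blk 3, set 1) → VC-HIT  vc=[5]
9: 0x57 (blk 5, set 1) → VC-HIT  vc=[3]
10: 0x5e (blk 5, set 1) → L1-HIT  vc=[3]
11: 0x57 (blk 5, set 1) → L1-HIT  vc=[3]
12: 0x37 (blk 3, set 1) → VC-HIT  vc=[5]

MISSES = 2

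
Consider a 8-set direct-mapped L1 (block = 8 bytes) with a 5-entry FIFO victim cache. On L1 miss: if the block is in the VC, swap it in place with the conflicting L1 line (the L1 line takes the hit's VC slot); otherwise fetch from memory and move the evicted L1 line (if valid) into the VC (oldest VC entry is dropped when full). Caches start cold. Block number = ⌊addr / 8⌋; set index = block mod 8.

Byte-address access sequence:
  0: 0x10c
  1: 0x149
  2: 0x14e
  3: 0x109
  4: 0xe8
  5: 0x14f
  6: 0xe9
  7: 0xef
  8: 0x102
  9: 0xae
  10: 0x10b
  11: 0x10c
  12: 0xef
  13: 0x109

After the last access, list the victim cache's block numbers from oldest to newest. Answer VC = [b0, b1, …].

VC = [41, 21]

#0 0x10c→b33/s1 MISS; vc=[]
#1 0x149→b41/s1 MISS; vc=[33]
#2 0x14e→b41/s1 L1-HIT; vc=[33]
#3 0x109→b33/s1 VC-HIT; vc=[41]
#4 0xe8→b29/s5 MISS; vc=[41]
#5 0x14f→b41/s1 VC-HIT; vc=[33]
#6 0xe9→b29/s5 L1-HIT; vc=[33]
#7 0xef→b29/s5 L1-HIT; vc=[33]
#8 0x102→b32/s0 MISS; vc=[33]
#9 0xae→b21/s5 MISS; vc=[33,29]
#10 0x10b→b33/s1 VC-HIT; vc=[41,29]
#11 0x10c→b33/s1 L1-HIT; vc=[41,29]
#12 0xef→b29/s5 VC-HIT; vc=[41,21]
#13 0x109→b33/s1 L1-HIT; vc=[41,21]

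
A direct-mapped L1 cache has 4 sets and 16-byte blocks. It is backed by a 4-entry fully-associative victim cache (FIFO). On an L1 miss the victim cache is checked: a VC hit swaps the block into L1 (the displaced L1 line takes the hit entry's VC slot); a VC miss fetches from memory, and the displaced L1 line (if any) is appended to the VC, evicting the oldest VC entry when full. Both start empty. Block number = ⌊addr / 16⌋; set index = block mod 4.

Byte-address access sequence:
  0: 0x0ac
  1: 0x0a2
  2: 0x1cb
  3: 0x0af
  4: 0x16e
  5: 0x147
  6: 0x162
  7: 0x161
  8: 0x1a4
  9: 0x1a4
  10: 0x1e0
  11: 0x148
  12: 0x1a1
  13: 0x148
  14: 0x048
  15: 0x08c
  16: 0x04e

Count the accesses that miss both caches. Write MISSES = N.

MISSES = 8

0: 0xac (blk 10, set 2) → MISS  vc=[]
1: 0xa2 (blk 10, set 2) → L1-HIT  vc=[]
2: 0x1cb (blk 28, set 0) → MISS  vc=[]
3: 0xaf (blk 10, set 2) → L1-HIT  vc=[]
4: 0x16e (blk 22, set 2) → MISS  vc=[10]
5: 0x147 (blk 20, set 0) → MISS  vc=[10, 28]
6: 0x162 (blk 22, set 2) → L1-HIT  vc=[10, 28]
7: 0x161 (blk 22, set 2) → L1-HIT  vc=[10, 28]
8: 0x1a4 (blk 26, set 2) → MISS  vc=[10, 28, 22]
9: 0x1a4 (blk 26, set 2) → L1-HIT  vc=[10, 28, 22]
10: 0x1e0 (blk 30, set 2) → MISS  vc=[10, 28, 22, 26]
11: 0x148 (blk 20, set 0) → L1-HIT  vc=[10, 28, 22, 26]
12: 0x1a1 (blk 26, set 2) → VC-HIT  vc=[10, 28, 22, 30]
13: 0x148 (blk 20, set 0) → L1-HIT  vc=[10, 28, 22, 30]
14: 0x48 (blk 4, set 0) → MISS  vc=[28, 22, 30, 20]
15: 0x8c (blk 8, set 0) → MISS  vc=[22, 30, 20, 4]
16: 0x4e (blk 4, set 0) → VC-HIT  vc=[22, 30, 20, 8]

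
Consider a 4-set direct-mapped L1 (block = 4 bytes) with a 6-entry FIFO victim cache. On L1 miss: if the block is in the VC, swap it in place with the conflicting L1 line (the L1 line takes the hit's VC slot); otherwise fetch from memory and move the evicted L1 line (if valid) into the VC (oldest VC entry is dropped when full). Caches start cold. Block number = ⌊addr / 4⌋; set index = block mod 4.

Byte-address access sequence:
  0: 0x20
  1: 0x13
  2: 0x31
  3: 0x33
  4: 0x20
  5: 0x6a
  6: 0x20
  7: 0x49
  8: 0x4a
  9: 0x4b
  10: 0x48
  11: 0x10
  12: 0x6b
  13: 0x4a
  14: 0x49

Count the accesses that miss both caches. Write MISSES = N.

0: 0x20 (blk 8, set 0) → MISS  vc=[]
1: 0x13 (blk 4, set 0) → MISS  vc=[8]
2: 0x31 (blk 12, set 0) → MISS  vc=[8, 4]
3: 0x33 (blk 12, set 0) → L1-HIT  vc=[8, 4]
4: 0x20 (blk 8, set 0) → VC-HIT  vc=[12, 4]
5: 0x6a (blk 26, set 2) → MISS  vc=[12, 4]
6: 0x20 (blk 8, set 0) → L1-HIT  vc=[12, 4]
7: 0x49 (blk 18, set 2) → MISS  vc=[12, 4, 26]
8: 0x4a (blk 18, set 2) → L1-HIT  vc=[12, 4, 26]
9: 0x4b (blk 18, set 2) → L1-HIT  vc=[12, 4, 26]
10: 0x48 (blk 18, set 2) → L1-HIT  vc=[12, 4, 26]
11: 0x10 (blk 4, set 0) → VC-HIT  vc=[12, 8, 26]
12: 0x6b (blk 26, set 2) → VC-HIT  vc=[12, 8, 18]
13: 0x4a (blk 18, set 2) → VC-HIT  vc=[12, 8, 26]
14: 0x49 (blk 18, set 2) → L1-HIT  vc=[12, 8, 26]

MISSES = 5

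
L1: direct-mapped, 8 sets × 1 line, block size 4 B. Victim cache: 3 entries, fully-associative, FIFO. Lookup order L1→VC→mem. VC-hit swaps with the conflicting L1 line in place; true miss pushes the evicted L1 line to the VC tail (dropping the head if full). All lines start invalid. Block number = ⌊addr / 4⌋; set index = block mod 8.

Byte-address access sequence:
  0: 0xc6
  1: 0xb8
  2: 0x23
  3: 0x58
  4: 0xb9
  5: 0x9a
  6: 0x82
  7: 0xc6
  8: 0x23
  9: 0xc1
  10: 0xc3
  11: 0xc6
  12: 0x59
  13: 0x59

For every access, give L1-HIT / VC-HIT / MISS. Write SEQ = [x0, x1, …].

  [0] addr=0xc6 blk=49 s=1: MISS | VC []
  [1] addr=0xb8 blk=46 s=6: MISS | VC []
  [2] addr=0x23 blk=8 s=0: MISS | VC []
  [3] addr=0x58 blk=22 s=6: MISS | VC [46]
  [4] addr=0xb9 blk=46 s=6: VC-HIT | VC [22]
  [5] addr=0x9a blk=38 s=6: MISS | VC [22, 46]
  [6] addr=0x82 blk=32 s=0: MISS | VC [22, 46, 8]
  [7] addr=0xc6 blk=49 s=1: L1-HIT | VC [22, 46, 8]
  [8] addr=0x23 blk=8 s=0: VC-HIT | VC [22, 46, 32]
  [9] addr=0xc1 blk=48 s=0: MISS | VC [46, 32, 8]
  [10] addr=0xc3 blk=48 s=0: L1-HIT | VC [46, 32, 8]
  [11] addr=0xc6 blk=49 s=1: L1-HIT | VC [46, 32, 8]
  [12] addr=0x59 blk=22 s=6: MISS | VC [32, 8, 38]
  [13] addr=0x59 blk=22 s=6: L1-HIT | VC [32, 8, 38]

SEQ = [MISS, MISS, MISS, MISS, VC-HIT, MISS, MISS, L1-HIT, VC-HIT, MISS, L1-HIT, L1-HIT, MISS, L1-HIT]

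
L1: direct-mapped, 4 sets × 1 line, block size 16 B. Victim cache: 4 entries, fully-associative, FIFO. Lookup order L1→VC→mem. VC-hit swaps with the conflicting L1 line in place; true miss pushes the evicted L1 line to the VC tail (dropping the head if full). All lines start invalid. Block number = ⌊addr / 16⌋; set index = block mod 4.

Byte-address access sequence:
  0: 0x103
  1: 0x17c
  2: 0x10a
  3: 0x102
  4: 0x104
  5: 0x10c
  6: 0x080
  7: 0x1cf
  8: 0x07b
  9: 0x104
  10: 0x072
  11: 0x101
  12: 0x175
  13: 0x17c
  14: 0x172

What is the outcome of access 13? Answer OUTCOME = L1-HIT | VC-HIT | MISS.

OUTCOME = L1-HIT

0: 0x103 (blk 16, set 0) → MISS  vc=[]
1: 0x17c (blk 23, set 3) → MISS  vc=[]
2: 0x10a (blk 16, set 0) → L1-HIT  vc=[]
3: 0x102 (blk 16, set 0) → L1-HIT  vc=[]
4: 0x104 (blk 16, set 0) → L1-HIT  vc=[]
5: 0x10c (blk 16, set 0) → L1-HIT  vc=[]
6: 0x80 (blk 8, set 0) → MISS  vc=[16]
7: 0x1cf (blk 28, set 0) → MISS  vc=[16, 8]
8: 0x7b (blk 7, set 3) → MISS  vc=[16, 8, 23]
9: 0x104 (blk 16, set 0) → VC-HIT  vc=[28, 8, 23]
10: 0x72 (blk 7, set 3) → L1-HIT  vc=[28, 8, 23]
11: 0x101 (blk 16, set 0) → L1-HIT  vc=[28, 8, 23]
12: 0x175 (blk 23, set 3) → VC-HIT  vc=[28, 8, 7]
13: 0x17c (blk 23, set 3) → L1-HIT  vc=[28, 8, 7]
14: 0x172 (blk 23, set 3) → L1-HIT  vc=[28, 8, 7]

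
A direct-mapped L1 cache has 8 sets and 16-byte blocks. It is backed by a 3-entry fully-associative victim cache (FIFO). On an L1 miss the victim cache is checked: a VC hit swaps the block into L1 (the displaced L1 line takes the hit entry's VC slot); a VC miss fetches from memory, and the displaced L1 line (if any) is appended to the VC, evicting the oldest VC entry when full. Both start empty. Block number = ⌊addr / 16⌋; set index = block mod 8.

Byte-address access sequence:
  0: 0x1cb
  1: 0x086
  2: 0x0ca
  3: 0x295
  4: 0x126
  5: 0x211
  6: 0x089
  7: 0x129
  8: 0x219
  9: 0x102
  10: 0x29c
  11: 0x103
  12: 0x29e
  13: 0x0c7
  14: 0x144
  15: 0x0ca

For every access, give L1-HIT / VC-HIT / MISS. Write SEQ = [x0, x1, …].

SEQ = [MISS, MISS, MISS, MISS, MISS, MISS, L1-HIT, L1-HIT, L1-HIT, MISS, VC-HIT, L1-HIT, L1-HIT, L1-HIT, MISS, VC-HIT]

#0 0x1cb→b28/s4 MISS; vc=[]
#1 0x86→b8/s0 MISS; vc=[]
#2 0xca→b12/s4 MISS; vc=[28]
#3 0x295→b41/s1 MISS; vc=[28]
#4 0x126→b18/s2 MISS; vc=[28]
#5 0x211→b33/s1 MISS; vc=[28,41]
#6 0x89→b8/s0 L1-HIT; vc=[28,41]
#7 0x129→b18/s2 L1-HIT; vc=[28,41]
#8 0x219→b33/s1 L1-HIT; vc=[28,41]
#9 0x102→b16/s0 MISS; vc=[28,41,8]
#10 0x29c→b41/s1 VC-HIT; vc=[28,33,8]
#11 0x103→b16/s0 L1-HIT; vc=[28,33,8]
#12 0x29e→b41/s1 L1-HIT; vc=[28,33,8]
#13 0xc7→b12/s4 L1-HIT; vc=[28,33,8]
#14 0x144→b20/s4 MISS; vc=[33,8,12]
#15 0xca→b12/s4 VC-HIT; vc=[33,8,20]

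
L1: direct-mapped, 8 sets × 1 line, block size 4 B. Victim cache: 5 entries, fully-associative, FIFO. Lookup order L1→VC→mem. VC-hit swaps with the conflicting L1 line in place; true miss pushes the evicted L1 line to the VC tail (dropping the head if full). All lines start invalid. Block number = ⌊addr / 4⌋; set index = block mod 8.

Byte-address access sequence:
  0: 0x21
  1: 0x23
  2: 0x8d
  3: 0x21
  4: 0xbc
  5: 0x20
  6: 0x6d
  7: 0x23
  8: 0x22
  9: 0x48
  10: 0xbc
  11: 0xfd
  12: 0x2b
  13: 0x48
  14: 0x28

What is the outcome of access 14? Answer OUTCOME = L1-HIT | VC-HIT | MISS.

  [0] addr=0x21 blk=8 s=0: MISS | VC []
  [1] addr=0x23 blk=8 s=0: L1-HIT | VC []
  [2] addr=0x8d blk=35 s=3: MISS | VC []
  [3] addr=0x21 blk=8 s=0: L1-HIT | VC []
  [4] addr=0xbc blk=47 s=7: MISS | VC []
  [5] addr=0x20 blk=8 s=0: L1-HIT | VC []
  [6] addr=0x6d blk=27 s=3: MISS | VC [35]
  [7] addr=0x23 blk=8 s=0: L1-HIT | VC [35]
  [8] addr=0x22 blk=8 s=0: L1-HIT | VC [35]
  [9] addr=0x48 blk=18 s=2: MISS | VC [35]
  [10] addr=0xbc blk=47 s=7: L1-HIT | VC [35]
  [11] addr=0xfd blk=63 s=7: MISS | VC [35, 47]
  [12] addr=0x2b blk=10 s=2: MISS | VC [35, 47, 18]
  [13] addr=0x48 blk=18 s=2: VC-HIT | VC [35, 47, 10]
  [14] addr=0x28 blk=10 s=2: VC-HIT | VC [35, 47, 18]

OUTCOME = VC-HIT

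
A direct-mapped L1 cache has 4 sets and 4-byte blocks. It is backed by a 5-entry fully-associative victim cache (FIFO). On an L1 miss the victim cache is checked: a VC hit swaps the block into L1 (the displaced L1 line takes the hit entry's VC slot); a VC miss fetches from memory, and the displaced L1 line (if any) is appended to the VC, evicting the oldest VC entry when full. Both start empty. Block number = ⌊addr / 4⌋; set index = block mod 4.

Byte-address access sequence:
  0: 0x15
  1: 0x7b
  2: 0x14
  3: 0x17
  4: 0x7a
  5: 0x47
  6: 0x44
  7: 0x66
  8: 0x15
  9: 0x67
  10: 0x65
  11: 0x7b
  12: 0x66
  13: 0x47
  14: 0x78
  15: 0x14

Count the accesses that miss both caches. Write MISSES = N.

#0 0x15→b5/s1 MISS; vc=[]
#1 0x7b→b30/s2 MISS; vc=[]
#2 0x14→b5/s1 L1-HIT; vc=[]
#3 0x17→b5/s1 L1-HIT; vc=[]
#4 0x7a→b30/s2 L1-HIT; vc=[]
#5 0x47→b17/s1 MISS; vc=[5]
#6 0x44→b17/s1 L1-HIT; vc=[5]
#7 0x66→b25/s1 MISS; vc=[5,17]
#8 0x15→b5/s1 VC-HIT; vc=[25,17]
#9 0x67→b25/s1 VC-HIT; vc=[5,17]
#10 0x65→b25/s1 L1-HIT; vc=[5,17]
#11 0x7b→b30/s2 L1-HIT; vc=[5,17]
#12 0x66→b25/s1 L1-HIT; vc=[5,17]
#13 0x47→b17/s1 VC-HIT; vc=[5,25]
#14 0x78→b30/s2 L1-HIT; vc=[5,25]
#15 0x14→b5/s1 VC-HIT; vc=[17,25]

MISSES = 4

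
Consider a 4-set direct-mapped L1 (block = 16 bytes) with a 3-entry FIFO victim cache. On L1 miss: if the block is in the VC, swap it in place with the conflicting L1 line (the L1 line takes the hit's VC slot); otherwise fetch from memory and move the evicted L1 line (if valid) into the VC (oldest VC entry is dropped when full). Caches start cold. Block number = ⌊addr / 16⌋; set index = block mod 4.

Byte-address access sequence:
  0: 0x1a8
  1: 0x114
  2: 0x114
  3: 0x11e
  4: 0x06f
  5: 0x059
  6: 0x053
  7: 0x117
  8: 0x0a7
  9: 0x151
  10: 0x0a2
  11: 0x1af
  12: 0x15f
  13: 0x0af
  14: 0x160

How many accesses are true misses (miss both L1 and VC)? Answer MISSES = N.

0: 0x1a8 (blk 26, set 2) → MISS  vc=[]
1: 0x114 (blk 17, set 1) → MISS  vc=[]
2: 0x114 (blk 17, set 1) → L1-HIT  vc=[]
3: 0x11e (blk 17, set 1) → L1-HIT  vc=[]
4: 0x6f (blk 6, set 2) → MISS  vc=[26]
5: 0x59 (blk 5, set 1) → MISS  vc=[26, 17]
6: 0x53 (blk 5, set 1) → L1-HIT  vc=[26, 17]
7: 0x117 (blk 17, set 1) → VC-HIT  vc=[26, 5]
8: 0xa7 (blk 10, set 2) → MISS  vc=[26, 5, 6]
9: 0x151 (blk 21, set 1) → MISS  vc=[5, 6, 17]
10: 0xa2 (blk 10, set 2) → L1-HIT  vc=[5, 6, 17]
11: 0x1af (blk 26, set 2) → MISS  vc=[6, 17, 10]
12: 0x15f (blk 21, set 1) → L1-HIT  vc=[6, 17, 10]
13: 0xaf (blk 10, set 2) → VC-HIT  vc=[6, 17, 26]
14: 0x160 (blk 22, set 2) → MISS  vc=[17, 26, 10]

MISSES = 8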